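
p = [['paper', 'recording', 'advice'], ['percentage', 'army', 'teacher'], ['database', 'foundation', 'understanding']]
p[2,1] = 'foundation'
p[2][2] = 'understanding'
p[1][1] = 'army'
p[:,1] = ['recording', 'army', 'foundation']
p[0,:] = ['paper', 'recording', 'advice']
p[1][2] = 'teacher'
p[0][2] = 'advice'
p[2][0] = 'database'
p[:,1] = ['recording', 'army', 'foundation']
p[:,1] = ['recording', 'army', 'foundation']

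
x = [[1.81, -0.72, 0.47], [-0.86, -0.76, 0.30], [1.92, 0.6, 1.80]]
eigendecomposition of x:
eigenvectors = [[-0.46,0.36,0.27], [0.04,-0.29,0.89], [-0.89,-0.89,-0.36]]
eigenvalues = [2.77, 1.22, -1.15]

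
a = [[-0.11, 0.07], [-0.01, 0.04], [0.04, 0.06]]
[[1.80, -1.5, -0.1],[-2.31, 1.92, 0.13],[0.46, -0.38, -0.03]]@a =[[-0.19, 0.06],[0.24, -0.08],[-0.05, 0.02]]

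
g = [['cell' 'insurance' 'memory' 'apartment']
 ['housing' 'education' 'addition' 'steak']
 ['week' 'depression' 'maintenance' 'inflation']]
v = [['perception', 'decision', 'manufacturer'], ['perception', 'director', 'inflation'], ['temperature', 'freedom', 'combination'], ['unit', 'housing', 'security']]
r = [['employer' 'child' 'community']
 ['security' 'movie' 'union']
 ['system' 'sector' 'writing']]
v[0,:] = ['perception', 'decision', 'manufacturer']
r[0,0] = 'employer'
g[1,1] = 'education'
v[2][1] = 'freedom'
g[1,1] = 'education'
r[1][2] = 'union'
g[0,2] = 'memory'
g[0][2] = 'memory'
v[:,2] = ['manufacturer', 'inflation', 'combination', 'security']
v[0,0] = 'perception'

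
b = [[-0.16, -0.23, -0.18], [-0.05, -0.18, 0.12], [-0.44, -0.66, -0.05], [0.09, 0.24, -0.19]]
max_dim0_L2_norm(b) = 0.76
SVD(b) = [[-0.32,0.57,0.68], [-0.2,-0.45,0.60], [-0.89,0.11,-0.41], [0.27,0.68,-0.11]] @ diag([0.8959750916595147, 0.29906327230275553, 0.03859785337673911]) @ [[0.53, 0.85, 0.03],[-0.18, 0.15, -0.97],[0.83, -0.51, -0.23]]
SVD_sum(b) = [[-0.15,  -0.24,  -0.01], [-0.09,  -0.15,  -0.01], [-0.42,  -0.67,  -0.02], [0.13,  0.21,  0.01]] + [[-0.03, 0.02, -0.17], [0.02, -0.02, 0.13], [-0.01, 0.00, -0.03], [-0.04, 0.03, -0.2]] + [[0.02,-0.01,-0.01],[0.02,-0.01,-0.01],[-0.01,0.01,0.00],[-0.0,0.00,0.0]]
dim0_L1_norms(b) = [0.74, 1.31, 0.54]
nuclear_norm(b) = 1.23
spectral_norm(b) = 0.90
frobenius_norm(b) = 0.95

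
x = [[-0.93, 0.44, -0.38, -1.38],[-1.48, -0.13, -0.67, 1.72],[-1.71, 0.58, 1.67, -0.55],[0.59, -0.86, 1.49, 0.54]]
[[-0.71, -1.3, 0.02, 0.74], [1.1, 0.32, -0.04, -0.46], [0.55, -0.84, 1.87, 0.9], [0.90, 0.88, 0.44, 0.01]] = x @ [[-0.28, 0.41, -0.20, -0.28], [-0.35, -0.11, 0.69, -0.2], [0.33, 0.15, 0.72, 0.17], [0.5, 0.59, 0.14, -0.46]]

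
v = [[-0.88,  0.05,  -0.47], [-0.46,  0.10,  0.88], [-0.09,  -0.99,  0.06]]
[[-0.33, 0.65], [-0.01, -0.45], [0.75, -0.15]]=v@[[0.23, -0.35], [-0.77, 0.14], [0.20, -0.71]]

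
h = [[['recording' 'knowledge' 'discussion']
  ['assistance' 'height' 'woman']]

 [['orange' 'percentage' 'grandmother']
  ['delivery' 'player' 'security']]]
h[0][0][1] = 'knowledge'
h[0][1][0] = 'assistance'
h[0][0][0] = 'recording'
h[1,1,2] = 'security'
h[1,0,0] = 'orange'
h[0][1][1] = 'height'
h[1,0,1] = 'percentage'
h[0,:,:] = [['recording', 'knowledge', 'discussion'], ['assistance', 'height', 'woman']]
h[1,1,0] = 'delivery'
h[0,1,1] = 'height'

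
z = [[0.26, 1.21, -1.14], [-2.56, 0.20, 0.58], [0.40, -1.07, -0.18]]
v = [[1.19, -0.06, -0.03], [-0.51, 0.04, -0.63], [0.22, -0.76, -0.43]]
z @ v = [[-0.56, 0.9, -0.28], [-3.02, -0.28, -0.30], [0.98, 0.07, 0.74]]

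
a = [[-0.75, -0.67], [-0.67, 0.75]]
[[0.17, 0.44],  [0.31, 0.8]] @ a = [[-0.42,  0.22], [-0.77,  0.39]]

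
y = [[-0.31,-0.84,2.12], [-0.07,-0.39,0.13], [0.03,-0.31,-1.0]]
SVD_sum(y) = [[-0.29, -0.66, 2.18], [-0.03, -0.07, 0.23], [0.11, 0.25, -0.82]] + [[-0.02, -0.18, -0.06],[-0.04, -0.32, -0.1],[-0.08, -0.56, -0.18]] + [[-0.0, 0.00, -0.00], [0.0, -0.0, 0.0], [-0.00, 0.00, -0.00]]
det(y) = -0.01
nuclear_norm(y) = 3.17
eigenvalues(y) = [(-0.01+0j), (-0.85+0.09j), (-0.85-0.09j)]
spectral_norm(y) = 2.46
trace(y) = -1.70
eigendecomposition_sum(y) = [[(-0.01+0j), 0.02-0.00j, -0.01+0.00j],  [-0j, (-0+0j), 0.00-0.00j],  [-0.00+0.00j, -0j, (-0+0j)]] + [[(-0.15+0.22j), -0.43+4.43j, 1.06+6.05j], [(-0.04+0.04j), -0.19+0.87j, 0.06+1.23j], [0.02-0.05j, (-0.16-0.79j), (-0.5-1j)]] + [[-0.15-0.22j, -0.43-4.43j, (1.06-6.05j)],[-0.04-0.04j, (-0.19-0.87j), (0.06-1.23j)],[(0.02+0.05j), (-0.16+0.79j), (-0.5+1j)]]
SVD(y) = [[-0.93, -0.26, 0.25],[-0.1, -0.48, -0.87],[0.35, -0.84, 0.42]] @ diag([2.462958106581961, 0.7076870453742895, 0.004051053148416112]) @ [[0.12, 0.29, -0.95], [0.13, 0.94, 0.30], [-0.98, 0.16, -0.08]]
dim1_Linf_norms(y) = [2.12, 0.39, 1.0]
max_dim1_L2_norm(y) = 2.3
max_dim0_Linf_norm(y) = 2.12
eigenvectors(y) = [[(0.98+0j),(-0.97+0j),(-0.97-0j)], [(-0.15+0j),-0.19-0.02j,(-0.19+0.02j)], [0.08+0.00j,0.17-0.05j,(0.17+0.05j)]]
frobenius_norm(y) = 2.56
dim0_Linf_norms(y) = [0.31, 0.84, 2.12]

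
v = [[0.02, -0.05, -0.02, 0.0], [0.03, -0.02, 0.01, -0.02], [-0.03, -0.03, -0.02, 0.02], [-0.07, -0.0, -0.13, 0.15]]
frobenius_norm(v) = 0.23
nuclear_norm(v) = 0.32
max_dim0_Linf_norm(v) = 0.15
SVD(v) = [[0.03, -0.86, 0.15, 0.49],[-0.14, -0.40, 0.38, -0.82],[0.17, -0.32, -0.89, -0.29],[0.97, 0.02, 0.21, -0.08]] @ diag([0.2159637879792913, 0.06642720648249513, 0.030681882035505863, 0.0023855052561191675]) @ [[-0.36, -0.02, -0.61, 0.71], [-0.32, 0.91, 0.25, 0.08], [0.86, 0.37, -0.29, 0.2], [-0.16, 0.19, -0.69, -0.68]]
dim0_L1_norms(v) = [0.15, 0.1, 0.18, 0.19]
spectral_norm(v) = 0.22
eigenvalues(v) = [(0.13+0j), (0.02+0j), (-0.01+0.02j), (-0.01-0.02j)]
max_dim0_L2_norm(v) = 0.15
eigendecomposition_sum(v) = [[(-0+0j), 0j, (-0-0j), 0.00+0.00j], [(0.01-0j), -0.01+0.00j, 0.01+0.00j, -0.02+0.00j], [(-0.01+0j), (0.01+0j), -0.02-0.00j, (0.02+0j)], [-0.05+0.00j, (0.04+0j), (-0.13-0j), (0.15+0j)]] + [[(0.01-0j), -0.01+0.00j, (-0.01+0j), (-0+0j)], [(0.01-0j), (-0.01+0j), (-0.01+0j), -0.00+0.00j], [(-0.03+0j), 0.02+0.00j, 0.02-0.00j, 0j], [(-0.02+0j), 0.02+0.00j, (0.01-0j), 0j]] + [[(0.01+0.01j), (-0.02-0.01j), -0.01+0.00j, -0.00-0.00j], [(0.01-0j), (-0+0.02j), 0.00+0.00j, (-0+0j)], [0.02j, (-0.03-0.03j), -0.01-0.00j, -0.00-0.00j], [0.02j, (-0.03-0.03j), (-0.01-0j), (-0-0j)]] + [[(0.01-0.01j), -0.02+0.01j, (-0.01-0j), -0.00+0.00j], [(0.01+0j), -0.00-0.02j, 0.00-0.00j, (-0-0j)], [0.00-0.02j, -0.03+0.03j, -0.01+0.00j, -0.00+0.00j], [-0.02j, (-0.03+0.03j), (-0.01+0j), -0.00+0.00j]]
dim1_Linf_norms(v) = [0.05, 0.03, 0.03, 0.15]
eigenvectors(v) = [[0.03+0.00j, 0.22+0.00j, (0.32-0.18j), 0.32+0.18j], [(-0.12+0j), (0.3+0j), (-0.14-0.23j), (-0.14+0.23j)], [(0.15+0j), -0.72+0.00j, 0.61-0.00j, 0.61+0.00j], [(0.98+0j), -0.59+0.00j, 0.65+0.00j, 0.65-0.00j]]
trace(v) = 0.13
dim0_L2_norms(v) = [0.08, 0.06, 0.13, 0.15]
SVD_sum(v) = [[-0.0, -0.0, -0.00, 0.00], [0.01, 0.00, 0.02, -0.02], [-0.01, -0.0, -0.02, 0.03], [-0.08, -0.0, -0.13, 0.15]] + [[0.02, -0.05, -0.01, -0.0], [0.01, -0.02, -0.01, -0.0], [0.01, -0.02, -0.01, -0.0], [-0.00, 0.00, 0.00, 0.0]] + [[0.00, 0.00, -0.0, 0.00], [0.01, 0.00, -0.0, 0.00], [-0.02, -0.01, 0.01, -0.01], [0.01, 0.00, -0.0, 0.0]] + [[-0.00, 0.00, -0.00, -0.00], [0.0, -0.00, 0.00, 0.0], [0.0, -0.0, 0.0, 0.00], [0.00, -0.00, 0.00, 0.00]]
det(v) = 0.00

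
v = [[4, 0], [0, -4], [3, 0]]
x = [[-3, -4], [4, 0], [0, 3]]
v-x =[[7, 4], [-4, -4], [3, -3]]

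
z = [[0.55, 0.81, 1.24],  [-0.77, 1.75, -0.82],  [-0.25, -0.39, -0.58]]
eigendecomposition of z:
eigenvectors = [[-0.44, -0.89, -0.85], [-0.87, -0.23, -0.14], [0.21, 0.40, 0.50]]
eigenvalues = [1.56, 0.21, -0.05]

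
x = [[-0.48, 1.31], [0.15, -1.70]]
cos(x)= [[0.83, 1.05], [0.12, -0.15]]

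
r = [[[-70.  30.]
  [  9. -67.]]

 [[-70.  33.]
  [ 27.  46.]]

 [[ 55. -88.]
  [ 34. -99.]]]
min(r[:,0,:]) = -88.0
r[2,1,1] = -99.0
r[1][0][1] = 33.0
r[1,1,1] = 46.0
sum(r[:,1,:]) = -50.0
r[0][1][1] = -67.0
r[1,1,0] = 27.0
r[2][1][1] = -99.0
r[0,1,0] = 9.0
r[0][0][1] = 30.0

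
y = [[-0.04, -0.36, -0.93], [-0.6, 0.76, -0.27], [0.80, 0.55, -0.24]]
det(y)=1.003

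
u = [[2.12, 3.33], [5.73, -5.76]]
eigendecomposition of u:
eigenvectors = [[0.86, -0.32], [0.50, 0.95]]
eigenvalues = [4.06, -7.7]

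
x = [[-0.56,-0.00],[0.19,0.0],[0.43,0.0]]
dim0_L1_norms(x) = [1.18, 0.0]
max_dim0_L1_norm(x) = 1.18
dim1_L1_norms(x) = [0.56, 0.19, 0.43]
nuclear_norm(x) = 0.73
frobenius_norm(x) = 0.73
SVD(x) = [[-0.77, 0.26], [0.26, 0.96], [0.59, -0.09]] @ diag([0.7311634564172365, 0.0]) @ [[1.0, 0.00], [0.00, 1.0]]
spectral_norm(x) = 0.73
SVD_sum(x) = [[-0.56, 0.00],[0.19, 0.00],[0.43, 0.0]] + [[0.00, 0.0], [0.0, 0.00], [0.0, -0.0]]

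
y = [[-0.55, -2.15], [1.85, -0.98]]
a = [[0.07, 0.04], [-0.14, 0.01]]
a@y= [[0.04, -0.19], [0.1, 0.29]]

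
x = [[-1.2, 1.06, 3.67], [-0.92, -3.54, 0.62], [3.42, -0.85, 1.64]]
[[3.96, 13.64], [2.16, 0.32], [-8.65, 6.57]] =x @ [[-2.6, 0.28], [0.10, 0.48], [0.2, 3.67]]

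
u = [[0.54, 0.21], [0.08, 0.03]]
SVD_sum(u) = [[0.54, 0.21], [0.08, 0.03]] + [[-0.0, 0.00], [0.0, -0.00]]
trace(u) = 0.57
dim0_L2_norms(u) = [0.55, 0.21]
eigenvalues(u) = [0.57, -0.0]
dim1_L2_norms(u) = [0.58, 0.09]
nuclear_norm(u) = 0.59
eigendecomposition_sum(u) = [[0.54,0.21], [0.08,0.03]] + [[-0.00,0.00],[0.0,-0.0]]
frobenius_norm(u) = 0.59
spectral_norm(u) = 0.59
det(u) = -0.00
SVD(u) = [[-0.99, -0.15],[-0.15, 0.99]] @ diag([0.5856611225223218, 0.001024483232583243]) @ [[-0.93, -0.36], [0.36, -0.93]]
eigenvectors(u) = [[0.99, -0.36], [0.15, 0.93]]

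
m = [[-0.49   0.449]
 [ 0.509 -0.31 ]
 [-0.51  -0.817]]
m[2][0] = -0.51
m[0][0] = -0.49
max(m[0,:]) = 0.449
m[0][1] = 0.449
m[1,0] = 0.509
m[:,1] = [0.449, -0.31, -0.817]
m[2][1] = -0.817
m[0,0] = -0.49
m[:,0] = [-0.49, 0.509, -0.51]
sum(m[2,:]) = -1.327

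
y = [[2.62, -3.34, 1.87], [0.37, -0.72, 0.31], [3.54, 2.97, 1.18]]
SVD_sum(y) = [[2.8, 0.06, 1.35], [0.41, 0.01, 0.2], [3.38, 0.07, 1.63]] + [[-0.18,  -3.40,  0.52], [-0.04,  -0.73,  0.11], [0.16,  2.90,  -0.45]] + [[0.0,-0.0,-0.0], [-0.00,0.0,0.0], [-0.00,0.00,0.00]]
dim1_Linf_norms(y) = [3.34, 0.72, 3.54]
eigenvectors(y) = [[-0.63, -0.43, -0.51], [-0.09, 0.16, -0.12], [-0.77, 0.89, 0.85]]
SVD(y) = [[-0.63, -0.75, -0.18], [-0.09, -0.16, 0.98], [-0.77, 0.64, 0.03]] @ diag([4.8970835647022355, 4.586040930114667, 0.0010712778630821741]) @ [[-0.90, -0.02, -0.43],[0.05, 0.99, -0.15],[-0.43, 0.16, 0.89]]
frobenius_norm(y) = 6.71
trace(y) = 3.08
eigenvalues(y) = [4.42, 0.0, -1.35]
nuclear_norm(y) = 9.48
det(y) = -0.02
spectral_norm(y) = 4.90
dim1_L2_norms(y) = [4.64, 0.87, 4.77]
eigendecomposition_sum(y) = [[2.73, -0.92, 1.49], [0.40, -0.13, 0.22], [3.35, -1.12, 1.82]] + [[0.00, -0.01, -0.00],[-0.00, 0.00, 0.00],[-0.0, 0.01, 0.0]] + [[-0.12, -2.42, 0.38], [-0.03, -0.59, 0.09], [0.19, 4.08, -0.64]]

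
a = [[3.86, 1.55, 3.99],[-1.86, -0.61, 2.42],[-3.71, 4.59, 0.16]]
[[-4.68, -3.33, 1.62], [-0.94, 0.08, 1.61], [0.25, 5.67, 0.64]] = a @ [[-0.37, -0.74, -0.15], [-0.22, 0.65, -0.00], [-0.73, -0.37, 0.55]]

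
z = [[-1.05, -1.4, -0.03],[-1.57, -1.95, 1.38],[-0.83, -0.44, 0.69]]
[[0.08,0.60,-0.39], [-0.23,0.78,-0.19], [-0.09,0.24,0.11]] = z@[[-0.11, -0.18, -0.13], [0.03, -0.29, 0.37], [-0.25, -0.05, 0.24]]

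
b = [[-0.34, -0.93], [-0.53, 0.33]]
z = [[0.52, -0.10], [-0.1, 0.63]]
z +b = [[0.18, -1.03], [-0.63, 0.96]]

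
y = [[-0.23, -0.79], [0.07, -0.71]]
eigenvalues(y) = [-0.42, -0.52]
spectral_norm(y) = 1.07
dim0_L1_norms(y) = [0.3, 1.5]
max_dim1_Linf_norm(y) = 0.79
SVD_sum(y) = [[-0.10, -0.81], [-0.08, -0.69]] + [[-0.13, 0.02], [0.15, -0.02]]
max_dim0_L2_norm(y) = 1.06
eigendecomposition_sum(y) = [[-1.27, 3.48], [-0.31, 0.85]] + [[1.04, -4.27], [0.38, -1.56]]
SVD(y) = [[0.76, 0.65], [0.65, -0.76]] @ diag([1.0696904854009983, 0.20435817928964067]) @ [[-0.12, -0.99], [-0.99, 0.12]]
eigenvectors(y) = [[0.97,0.94], [0.24,0.34]]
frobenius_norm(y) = 1.09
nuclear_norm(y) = 1.27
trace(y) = -0.94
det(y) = 0.22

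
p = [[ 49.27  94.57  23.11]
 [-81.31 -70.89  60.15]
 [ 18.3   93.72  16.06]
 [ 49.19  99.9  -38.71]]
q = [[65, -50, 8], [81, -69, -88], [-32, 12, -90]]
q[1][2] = -88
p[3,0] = 49.19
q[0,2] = 8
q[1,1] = -69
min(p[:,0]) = -81.31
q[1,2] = -88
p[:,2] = [23.11, 60.15, 16.06, -38.71]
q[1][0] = 81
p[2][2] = 16.06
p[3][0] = 49.19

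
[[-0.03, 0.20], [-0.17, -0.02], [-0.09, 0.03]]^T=[[-0.03, -0.17, -0.09],[0.20, -0.02, 0.03]]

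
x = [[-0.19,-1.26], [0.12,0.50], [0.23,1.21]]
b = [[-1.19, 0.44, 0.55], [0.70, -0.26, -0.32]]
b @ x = [[0.41, 2.38], [-0.24, -1.4]]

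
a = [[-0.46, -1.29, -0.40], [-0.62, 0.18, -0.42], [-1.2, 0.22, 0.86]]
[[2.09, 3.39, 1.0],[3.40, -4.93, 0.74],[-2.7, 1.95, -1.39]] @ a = [[-4.26, -1.87, -1.40], [0.60, -5.11, 1.35], [1.7, 3.53, -0.93]]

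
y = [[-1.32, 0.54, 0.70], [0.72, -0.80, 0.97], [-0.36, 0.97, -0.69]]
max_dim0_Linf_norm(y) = 1.32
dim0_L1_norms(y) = [2.4, 2.31, 2.36]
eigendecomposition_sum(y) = [[(-0.67+0.59j),  (0.21-0.39j),  0.29+0.03j], [(0.34+1.91j),  -0.49-0.83j,  0.39-0.50j], [(-0.19-1.89j),  0.42+0.85j,  -0.42+0.46j]] + [[-0.67-0.59j,0.21+0.39j,0.29-0.03j], [0.34-1.91j,(-0.49+0.83j),(0.39+0.5j)], [(-0.19+1.89j),(0.42-0.85j),(-0.42-0.46j)]] + [[(0.02-0j), (0.11+0j), (0.12+0j)], [(0.04-0j), 0.18+0.00j, 0.20+0.00j], [0.03-0.00j, (0.13+0j), 0.14+0.00j]]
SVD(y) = [[-0.5, -0.87, 0.03], [0.67, -0.36, 0.65], [-0.56, 0.34, 0.76]] @ diag([2.0117397845208336, 1.4242183007570728, 0.30725440788490405]) @ [[0.66,-0.67,0.34], [0.54,0.11,-0.84], [0.52,0.74,0.43]]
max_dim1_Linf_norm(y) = 1.32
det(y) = 0.88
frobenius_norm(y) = 2.48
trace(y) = -2.81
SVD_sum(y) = [[-0.66, 0.67, -0.34], [0.89, -0.89, 0.46], [-0.74, 0.75, -0.38]] + [[-0.66,-0.13,1.04], [-0.27,-0.05,0.43], [0.26,0.05,-0.41]] + [[0.00,0.01,0.0], [0.10,0.15,0.09], [0.12,0.17,0.1]]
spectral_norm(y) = 2.01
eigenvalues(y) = [(-1.58+0.21j), (-1.58-0.21j), (0.35+0j)]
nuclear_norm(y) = 3.74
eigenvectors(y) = [[(0.16+0.27j),(0.16-0.27j),0.45+0.00j],[0.68+0.00j,0.68-0.00j,(0.72+0j)],[-0.66-0.05j,-0.66+0.05j,0.52+0.00j]]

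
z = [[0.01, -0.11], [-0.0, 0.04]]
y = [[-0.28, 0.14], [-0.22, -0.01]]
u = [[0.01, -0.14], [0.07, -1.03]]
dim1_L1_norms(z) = [0.12, 0.04]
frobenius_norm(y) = 0.38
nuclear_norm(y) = 0.46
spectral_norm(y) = 0.37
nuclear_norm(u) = 1.04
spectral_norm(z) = 0.12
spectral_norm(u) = 1.04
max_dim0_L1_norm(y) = 0.5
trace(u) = -1.02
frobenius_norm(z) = 0.12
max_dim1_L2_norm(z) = 0.11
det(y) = 0.03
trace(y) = -0.29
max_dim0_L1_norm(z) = 0.15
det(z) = 0.00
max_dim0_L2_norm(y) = 0.36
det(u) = -0.00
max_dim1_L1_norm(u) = 1.1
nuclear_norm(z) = 0.12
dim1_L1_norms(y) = [0.42, 0.23]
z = y @ u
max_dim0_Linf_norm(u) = 1.03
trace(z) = 0.05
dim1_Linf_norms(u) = [0.14, 1.03]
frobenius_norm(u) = 1.04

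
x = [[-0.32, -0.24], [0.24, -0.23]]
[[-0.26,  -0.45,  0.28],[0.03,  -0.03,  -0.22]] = x @ [[0.51, 0.73, -0.90], [0.40, 0.9, 0.02]]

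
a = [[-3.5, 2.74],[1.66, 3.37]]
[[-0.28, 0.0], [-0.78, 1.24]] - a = [[3.22, -2.74],[-2.44, -2.13]]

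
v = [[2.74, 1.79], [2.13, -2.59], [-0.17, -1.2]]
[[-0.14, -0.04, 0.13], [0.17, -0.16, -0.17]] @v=[[-0.49, -0.3], [0.15, 0.92]]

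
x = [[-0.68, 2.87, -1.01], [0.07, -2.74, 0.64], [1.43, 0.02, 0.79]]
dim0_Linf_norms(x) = [1.43, 2.87, 1.01]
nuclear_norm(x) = 5.84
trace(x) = -2.63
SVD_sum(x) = [[-0.52,  2.92,  -0.93], [0.47,  -2.61,  0.83], [0.08,  -0.43,  0.14]] + [[-0.16, -0.05, -0.08], [-0.4, -0.13, -0.19], [1.35, 0.45, 0.65]] + [[0.0, -0.0, -0.00], [0.0, -0.0, -0.0], [0.0, -0.0, -0.00]]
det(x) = -0.01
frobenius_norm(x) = 4.51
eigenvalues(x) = [-0.03, -0.12, -2.47]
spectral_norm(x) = 4.20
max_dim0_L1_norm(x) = 5.63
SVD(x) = [[-0.74, -0.11, 0.66], [0.66, -0.28, 0.7], [0.11, 0.95, 0.28]] @ diag([4.195995646435199, 1.6445419812970938, 0.0014855464646004847]) @ [[0.17, -0.94, 0.30], [0.86, 0.29, 0.42], [0.48, -0.19, -0.86]]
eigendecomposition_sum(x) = [[0.35, 0.37, 0.14], [-0.13, -0.14, -0.05], [-0.60, -0.63, -0.24]] + [[-1.41,  -1.55,  -0.47], [0.50,  0.55,  0.17], [2.19,  2.41,  0.74]] + [[0.38, 4.05, -0.68], [-0.3, -3.15, 0.53], [-0.17, -1.76, 0.29]]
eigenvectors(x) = [[0.49, -0.53, 0.75], [-0.19, 0.19, -0.58], [-0.85, 0.83, -0.32]]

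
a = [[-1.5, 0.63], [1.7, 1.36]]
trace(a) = -0.14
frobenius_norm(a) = 2.72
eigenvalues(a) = [-1.84, 1.7]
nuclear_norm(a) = 3.69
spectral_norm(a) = 2.38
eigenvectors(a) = [[-0.88, -0.19], [0.47, -0.98]]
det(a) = -3.11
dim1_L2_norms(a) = [1.63, 2.18]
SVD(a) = [[-0.49, 0.87], [0.87, 0.49]] @ diag([2.384045028911428, 1.304925017049911]) @ [[0.93, 0.37], [-0.37, 0.93]]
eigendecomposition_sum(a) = [[-1.66, 0.33], [0.88, -0.17]] + [[0.16, 0.30], [0.82, 1.53]]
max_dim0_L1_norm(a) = 3.2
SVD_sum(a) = [[-1.08,  -0.43], [1.93,  0.77]] + [[-0.42, 1.06], [-0.23, 0.59]]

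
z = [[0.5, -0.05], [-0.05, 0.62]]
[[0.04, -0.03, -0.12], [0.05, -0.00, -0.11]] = z@[[0.08, -0.06, -0.25], [0.09, -0.01, -0.20]]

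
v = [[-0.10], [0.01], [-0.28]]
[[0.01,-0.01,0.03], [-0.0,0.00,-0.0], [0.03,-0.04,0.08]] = v @ [[-0.1, 0.14, -0.3]]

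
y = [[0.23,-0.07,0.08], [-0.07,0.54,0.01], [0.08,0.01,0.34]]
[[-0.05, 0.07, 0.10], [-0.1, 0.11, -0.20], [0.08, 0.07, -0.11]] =y@ [[-0.43,0.35,0.50], [-0.25,0.24,-0.29], [0.35,0.13,-0.42]]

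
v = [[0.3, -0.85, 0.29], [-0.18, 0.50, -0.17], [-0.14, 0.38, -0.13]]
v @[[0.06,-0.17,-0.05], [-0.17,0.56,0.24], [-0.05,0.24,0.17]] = [[0.15, -0.46, -0.17], [-0.09, 0.27, 0.10], [-0.07, 0.21, 0.08]]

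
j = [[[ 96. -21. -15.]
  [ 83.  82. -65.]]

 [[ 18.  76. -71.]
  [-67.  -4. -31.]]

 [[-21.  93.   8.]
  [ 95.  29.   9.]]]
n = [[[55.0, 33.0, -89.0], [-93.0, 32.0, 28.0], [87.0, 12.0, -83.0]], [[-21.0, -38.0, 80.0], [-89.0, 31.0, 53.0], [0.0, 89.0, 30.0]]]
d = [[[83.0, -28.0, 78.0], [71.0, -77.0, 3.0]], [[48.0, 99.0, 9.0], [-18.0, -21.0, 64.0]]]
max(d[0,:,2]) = 78.0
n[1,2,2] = 30.0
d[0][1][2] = 3.0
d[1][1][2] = 64.0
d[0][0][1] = -28.0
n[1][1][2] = 53.0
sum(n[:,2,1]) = 101.0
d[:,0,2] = [78.0, 9.0]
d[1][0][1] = 99.0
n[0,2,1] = 12.0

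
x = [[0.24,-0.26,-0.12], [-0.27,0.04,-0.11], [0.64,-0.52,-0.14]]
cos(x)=[[0.97, 0.01, -0.01],  [0.07, 0.94, -0.02],  [-0.1, 0.06, 1.0]]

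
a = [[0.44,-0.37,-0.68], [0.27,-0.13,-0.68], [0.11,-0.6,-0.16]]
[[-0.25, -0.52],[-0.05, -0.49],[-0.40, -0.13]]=a @ [[-0.26, -0.13], [0.66, 0.01], [-0.16, 0.67]]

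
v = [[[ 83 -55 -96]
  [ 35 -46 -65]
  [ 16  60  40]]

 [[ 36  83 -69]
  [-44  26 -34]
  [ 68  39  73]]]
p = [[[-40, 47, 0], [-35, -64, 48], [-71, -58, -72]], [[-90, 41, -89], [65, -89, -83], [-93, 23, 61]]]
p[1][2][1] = 23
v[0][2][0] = 16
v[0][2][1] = 60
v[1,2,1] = 39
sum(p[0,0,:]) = 7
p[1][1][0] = 65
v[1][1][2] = -34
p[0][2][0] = -71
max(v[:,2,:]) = 73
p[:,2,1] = [-58, 23]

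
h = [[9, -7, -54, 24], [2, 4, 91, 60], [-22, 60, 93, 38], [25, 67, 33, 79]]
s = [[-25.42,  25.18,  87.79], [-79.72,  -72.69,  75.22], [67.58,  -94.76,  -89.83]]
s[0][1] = 25.18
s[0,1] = 25.18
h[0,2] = -54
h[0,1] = -7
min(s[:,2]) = -89.83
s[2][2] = -89.83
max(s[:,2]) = 87.79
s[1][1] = -72.69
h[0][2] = -54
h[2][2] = 93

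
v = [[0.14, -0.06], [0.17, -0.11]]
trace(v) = 0.03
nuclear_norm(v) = 0.27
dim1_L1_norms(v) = [0.2, 0.28]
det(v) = -0.01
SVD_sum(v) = [[0.13,-0.07], [0.18,-0.1]] + [[0.01, 0.01], [-0.01, -0.01]]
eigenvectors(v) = [[0.76, 0.29], [0.65, 0.96]]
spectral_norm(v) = 0.25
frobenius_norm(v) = 0.25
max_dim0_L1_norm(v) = 0.31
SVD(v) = [[-0.60,-0.8], [-0.8,0.60]] @ diag([0.25253913788490867, 0.020590867790044622]) @ [[-0.87, 0.49],  [-0.49, -0.87]]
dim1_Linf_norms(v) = [0.14, 0.17]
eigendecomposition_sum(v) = [[0.12, -0.04], [0.1, -0.03]] + [[0.02, -0.02], [0.07, -0.08]]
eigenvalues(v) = [0.09, -0.06]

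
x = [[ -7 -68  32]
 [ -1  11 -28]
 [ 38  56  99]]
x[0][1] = -68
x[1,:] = [-1, 11, -28]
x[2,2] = 99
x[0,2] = 32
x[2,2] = 99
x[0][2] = 32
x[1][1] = 11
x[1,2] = -28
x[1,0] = -1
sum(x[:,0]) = 30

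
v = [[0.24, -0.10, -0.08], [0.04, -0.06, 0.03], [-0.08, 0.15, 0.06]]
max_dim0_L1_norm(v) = 0.36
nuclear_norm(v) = 0.47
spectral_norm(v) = 0.32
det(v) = -0.00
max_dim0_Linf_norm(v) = 0.24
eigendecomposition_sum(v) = [[0.23,-0.13,-0.11], [0.02,-0.01,-0.01], [-0.08,0.04,0.04]] + [[0.0, -0.0, 0.00],[0.01, -0.07, 0.02],[-0.01, 0.07, -0.02]] + [[0.01, 0.03, 0.03],  [0.00, 0.02, 0.02],  [0.01, 0.04, 0.04]]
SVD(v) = [[-0.84,  0.54,  0.01], [-0.17,  -0.3,  0.94], [0.51,  0.79,  0.34]] @ diag([0.31682155687355, 0.09865668392995702, 0.049909516288624695]) @ [[-0.79, 0.54, 0.29], [0.55, 0.83, -0.05], [0.27, -0.12, 0.95]]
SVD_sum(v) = [[0.21, -0.14, -0.08], [0.04, -0.03, -0.02], [-0.13, 0.09, 0.05]] + [[0.03, 0.04, -0.00], [-0.02, -0.02, 0.0], [0.04, 0.06, -0.00]] + [[0.0, -0.00, 0.00], [0.01, -0.01, 0.04], [0.00, -0.0, 0.02]]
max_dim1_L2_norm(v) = 0.27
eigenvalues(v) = [0.26, -0.09, 0.07]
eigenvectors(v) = [[-0.94, 0.05, 0.56], [-0.09, 0.71, 0.35], [0.32, -0.70, 0.75]]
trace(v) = 0.24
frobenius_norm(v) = 0.34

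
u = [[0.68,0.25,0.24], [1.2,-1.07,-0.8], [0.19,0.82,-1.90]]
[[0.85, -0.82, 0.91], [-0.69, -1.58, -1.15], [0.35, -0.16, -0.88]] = u @ [[0.7,  -1.24,  0.61],  [1.15,  0.09,  1.03],  [0.38,  -0.00,  0.97]]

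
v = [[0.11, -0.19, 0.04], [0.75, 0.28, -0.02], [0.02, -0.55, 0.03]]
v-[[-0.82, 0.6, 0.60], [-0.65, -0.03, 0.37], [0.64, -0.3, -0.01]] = [[0.93, -0.79, -0.56], [1.4, 0.31, -0.39], [-0.62, -0.25, 0.04]]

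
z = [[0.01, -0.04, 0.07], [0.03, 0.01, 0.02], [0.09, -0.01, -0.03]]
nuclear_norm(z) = 0.20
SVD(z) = [[0.16,  -0.96,  -0.23], [-0.21,  -0.27,  0.94], [-0.96,  -0.11,  -0.24]] @ diag([0.09831708299371089, 0.082904066282764, 0.023678407577175577]) @ [[-0.93, 0.01, 0.37],[-0.33, 0.44, -0.84],[0.17, 0.9, 0.41]]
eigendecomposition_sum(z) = [[-0.03+0.00j, (-0.01+0j), 0.04-0.00j], [-0j, 0.00-0.00j, (-0+0j)], [(0.05-0j), (0.01-0j), (-0.06+0j)]] + [[(0.02-0.01j), -0.02+0.03j, 0.01-0.01j], [0.01-0.03j, 0.00+0.04j, (0.01-0.02j)], [0.02-0.01j, (-0.01+0.03j), (0.01-0.01j)]] + [[0.02+0.01j, (-0.02-0.03j), 0.01+0.01j], [(0.01+0.03j), -0.04j, (0.01+0.02j)], [0.02+0.01j, (-0.01-0.03j), (0.01+0.01j)]]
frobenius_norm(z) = 0.13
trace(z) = -0.01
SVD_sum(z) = [[-0.01, 0.00, 0.01], [0.02, -0.0, -0.01], [0.09, -0.00, -0.03]] + [[0.03, -0.04, 0.07], [0.01, -0.01, 0.02], [0.00, -0.00, 0.01]] + [[-0.00, -0.00, -0.00], [0.0, 0.02, 0.01], [-0.0, -0.01, -0.00]]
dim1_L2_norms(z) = [0.08, 0.04, 0.1]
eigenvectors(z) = [[(-0.57+0j), 0.39+0.31j, (0.39-0.31j)], [0.00+0.00j, 0.68+0.00j, 0.68-0.00j], [(0.82+0j), (0.47+0.25j), (0.47-0.25j)]]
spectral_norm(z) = 0.10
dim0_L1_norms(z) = [0.13, 0.06, 0.12]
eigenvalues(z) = [(-0.09+0j), (0.04+0.02j), (0.04-0.02j)]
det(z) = -0.00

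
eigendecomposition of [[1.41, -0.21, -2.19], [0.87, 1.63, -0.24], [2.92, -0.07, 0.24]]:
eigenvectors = [[(0.15+0.63j), (0.15-0.63j), 0.02+0.00j], [0.20-0.05j, 0.20+0.05j, -1.00+0.00j], [0.74+0.00j, 0.74-0.00j, (0.09+0j)]]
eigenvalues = [(0.82+2.49j), (0.82-2.49j), (1.63+0j)]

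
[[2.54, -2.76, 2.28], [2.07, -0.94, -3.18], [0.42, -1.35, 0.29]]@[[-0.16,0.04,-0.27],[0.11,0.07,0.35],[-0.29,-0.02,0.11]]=[[-1.37, -0.14, -1.4], [0.49, 0.08, -1.24], [-0.30, -0.08, -0.55]]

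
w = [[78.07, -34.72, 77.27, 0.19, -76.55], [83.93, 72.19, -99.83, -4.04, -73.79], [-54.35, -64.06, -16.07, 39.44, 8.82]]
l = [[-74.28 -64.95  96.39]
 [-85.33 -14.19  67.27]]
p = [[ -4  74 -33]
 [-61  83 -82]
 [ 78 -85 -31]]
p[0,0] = -4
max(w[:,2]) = 77.27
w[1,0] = 83.93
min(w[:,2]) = -99.83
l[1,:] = [-85.33, -14.19, 67.27]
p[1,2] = -82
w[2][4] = 8.82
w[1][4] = -73.79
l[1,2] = 67.27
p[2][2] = -31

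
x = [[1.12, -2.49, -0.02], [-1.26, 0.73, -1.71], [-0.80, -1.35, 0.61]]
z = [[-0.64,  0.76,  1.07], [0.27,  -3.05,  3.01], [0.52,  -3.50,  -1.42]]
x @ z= [[-1.4, 8.52, -6.27],  [0.11, 2.8, 3.28],  [0.46, 1.37, -5.79]]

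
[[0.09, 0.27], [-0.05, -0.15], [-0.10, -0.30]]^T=[[0.09,-0.05,-0.10], [0.27,-0.15,-0.30]]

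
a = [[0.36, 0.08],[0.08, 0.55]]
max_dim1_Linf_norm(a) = 0.55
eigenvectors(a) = [[-0.94, -0.34], [0.34, -0.94]]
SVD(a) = [[0.34, 0.94], [0.94, -0.34]] @ diag([0.5791974234837423, 0.3308025765162578]) @ [[0.34, 0.94], [0.94, -0.34]]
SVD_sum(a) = [[0.07, 0.19], [0.19, 0.51]] + [[0.29, -0.11], [-0.11, 0.04]]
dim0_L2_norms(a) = [0.37, 0.56]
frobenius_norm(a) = 0.67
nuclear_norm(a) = 0.91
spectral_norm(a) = 0.58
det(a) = 0.19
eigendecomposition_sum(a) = [[0.29,-0.11], [-0.11,0.04]] + [[0.07, 0.19],[0.19, 0.51]]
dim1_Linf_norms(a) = [0.36, 0.55]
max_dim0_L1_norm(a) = 0.63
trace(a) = 0.91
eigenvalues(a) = [0.33, 0.58]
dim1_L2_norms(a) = [0.37, 0.56]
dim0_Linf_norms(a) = [0.36, 0.55]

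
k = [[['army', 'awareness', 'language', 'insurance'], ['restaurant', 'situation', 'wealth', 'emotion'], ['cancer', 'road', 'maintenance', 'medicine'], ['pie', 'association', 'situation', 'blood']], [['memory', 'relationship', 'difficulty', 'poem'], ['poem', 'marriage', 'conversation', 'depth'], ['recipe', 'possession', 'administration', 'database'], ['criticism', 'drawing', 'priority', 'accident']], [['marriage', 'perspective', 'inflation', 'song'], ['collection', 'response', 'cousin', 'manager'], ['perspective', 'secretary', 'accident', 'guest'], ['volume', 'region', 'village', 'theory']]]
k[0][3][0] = 'pie'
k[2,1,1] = 'response'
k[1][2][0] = 'recipe'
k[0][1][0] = 'restaurant'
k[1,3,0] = 'criticism'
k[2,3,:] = ['volume', 'region', 'village', 'theory']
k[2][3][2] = 'village'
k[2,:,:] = [['marriage', 'perspective', 'inflation', 'song'], ['collection', 'response', 'cousin', 'manager'], ['perspective', 'secretary', 'accident', 'guest'], ['volume', 'region', 'village', 'theory']]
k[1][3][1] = 'drawing'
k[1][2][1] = 'possession'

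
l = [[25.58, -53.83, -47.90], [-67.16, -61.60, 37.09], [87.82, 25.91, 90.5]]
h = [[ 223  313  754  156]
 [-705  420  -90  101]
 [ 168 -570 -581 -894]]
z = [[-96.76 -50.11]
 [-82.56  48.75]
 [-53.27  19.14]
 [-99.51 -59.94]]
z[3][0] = -99.51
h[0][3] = 156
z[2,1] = 19.14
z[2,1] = 19.14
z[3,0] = -99.51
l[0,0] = 25.58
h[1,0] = -705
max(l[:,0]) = 87.82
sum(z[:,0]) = -332.1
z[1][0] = -82.56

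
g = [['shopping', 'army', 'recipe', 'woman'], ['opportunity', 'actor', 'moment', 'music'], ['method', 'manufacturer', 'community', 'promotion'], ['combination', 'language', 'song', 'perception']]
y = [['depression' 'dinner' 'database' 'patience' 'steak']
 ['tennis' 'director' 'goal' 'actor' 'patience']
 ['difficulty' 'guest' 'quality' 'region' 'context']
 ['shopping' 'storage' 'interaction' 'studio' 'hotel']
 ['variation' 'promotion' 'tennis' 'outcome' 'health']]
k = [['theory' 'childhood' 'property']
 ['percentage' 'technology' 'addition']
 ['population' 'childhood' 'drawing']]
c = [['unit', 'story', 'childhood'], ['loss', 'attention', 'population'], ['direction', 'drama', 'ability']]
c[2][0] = 'direction'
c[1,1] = 'attention'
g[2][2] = 'community'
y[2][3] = 'region'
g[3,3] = 'perception'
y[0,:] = ['depression', 'dinner', 'database', 'patience', 'steak']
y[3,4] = 'hotel'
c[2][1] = 'drama'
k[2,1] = 'childhood'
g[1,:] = ['opportunity', 'actor', 'moment', 'music']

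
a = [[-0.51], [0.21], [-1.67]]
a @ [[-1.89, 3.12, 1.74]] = [[0.96, -1.59, -0.89], [-0.40, 0.66, 0.37], [3.16, -5.21, -2.91]]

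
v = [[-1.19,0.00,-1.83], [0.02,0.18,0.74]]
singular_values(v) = [2.28, 0.41]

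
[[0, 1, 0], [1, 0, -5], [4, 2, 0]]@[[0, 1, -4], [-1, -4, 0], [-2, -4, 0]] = [[-1, -4, 0], [10, 21, -4], [-2, -4, -16]]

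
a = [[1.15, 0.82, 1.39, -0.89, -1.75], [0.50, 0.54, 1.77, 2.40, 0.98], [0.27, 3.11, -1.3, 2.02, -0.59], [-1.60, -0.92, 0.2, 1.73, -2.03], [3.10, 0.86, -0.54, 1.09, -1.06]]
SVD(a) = [[-0.17, 0.40, 0.6, 0.18, 0.65], [-0.32, -0.37, -0.24, 0.83, 0.14], [-0.71, -0.28, -0.22, -0.52, 0.33], [-0.00, -0.68, 0.70, -0.07, -0.22], [-0.61, 0.41, 0.21, 0.12, -0.64]] @ diag([4.870104451829695, 3.603258371906641, 2.9976318537240263, 2.869704004190651, 1.9054432375236146]) @ [[-0.5,-0.62,0.09,-0.55,0.22],[0.71,0.06,-0.03,-0.71,0.01],[0.01,-0.26,0.24,-0.04,-0.93],[0.33,-0.3,0.80,0.28,0.29],[-0.38,0.67,0.54,-0.34,-0.04]]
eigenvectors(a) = [[(-0.16+0.28j), -0.16-0.28j, 0.02-0.48j, (0.02+0.48j), (0.01+0j)], [(-0.56+0j), -0.56-0.00j, (-0.15+0.39j), -0.15-0.39j, (0.47+0j)], [-0.48-0.04j, -0.48+0.04j, (0.08+0.18j), (0.08-0.18j), -0.80+0.00j], [(-0.09-0.54j), -0.09+0.54j, -0.17-0.38j, (-0.17+0.38j), (-0.03+0j)], [(-0.14+0.15j), (-0.14-0.15j), (-0.63+0j), -0.63-0.00j, (-0.37+0j)]]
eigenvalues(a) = [(2.81+1.94j), (2.81-1.94j), (-0.61+2.65j), (-0.61-2.65j), (-3.35+0j)]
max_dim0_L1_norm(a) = 8.13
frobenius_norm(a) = 7.59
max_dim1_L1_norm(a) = 7.29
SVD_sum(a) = [[0.42, 0.53, -0.08, 0.47, -0.18], [0.77, 0.96, -0.14, 0.85, -0.34], [1.72, 2.14, -0.31, 1.90, -0.75], [0.0, 0.01, -0.0, 0.01, -0.0], [1.49, 1.85, -0.27, 1.65, -0.65]] + [[1.01,0.09,-0.04,-1.01,0.02], [-0.95,-0.08,0.04,0.95,-0.02], [-0.72,-0.06,0.03,0.72,-0.01], [-1.72,-0.15,0.07,1.72,-0.03], [1.04,0.09,-0.04,-1.04,0.02]] + [[0.02,-0.48,0.44,-0.07,-1.68], [-0.01,0.19,-0.17,0.03,0.66], [-0.01,0.18,-0.16,0.03,0.62], [0.02,-0.56,0.51,-0.08,-1.96], [0.01,-0.16,0.15,-0.02,-0.58]] + [[0.17, -0.15, 0.40, 0.14, 0.14],  [0.78, -0.70, 1.91, 0.66, 0.68],  [-0.49, 0.44, -1.19, -0.41, -0.42],  [-0.06, 0.06, -0.15, -0.05, -0.06],  [0.11, -0.10, 0.27, 0.09, 0.10]] + [[-0.47, 0.83, 0.66, -0.42, -0.05], [-0.1, 0.18, 0.14, -0.09, -0.01], [-0.24, 0.42, 0.34, -0.21, -0.03], [0.16, -0.28, -0.22, 0.14, 0.02], [0.46, -0.81, -0.65, 0.41, 0.05]]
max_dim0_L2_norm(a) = 3.85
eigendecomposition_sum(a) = [[0.62+0.26j, 0.48-0.26j, 0.30-0.23j, (-0.15-0.7j), -0.01+0.23j],[(0.13+1.16j), 0.79+0.51j, (0.6+0.26j), (0.93-0.83j), (-0.35+0.17j)],[(0.03+1j), 0.64+0.49j, 0.49+0.27j, (0.86-0.64j), (-0.31+0.12j)],[-1.10+0.31j, (-0.36+0.84j), (-0.16+0.62j), 0.95+0.76j, -0.22-0.31j],[(0.34+0.25j), (0.32-0.09j), 0.21-0.09j, (0.01-0.45j), -0.04+0.13j]] + [[(0.62-0.26j), (0.48+0.26j), 0.30+0.23j, -0.15+0.70j, -0.01-0.23j],[0.13-1.16j, (0.79-0.51j), (0.6-0.26j), 0.93+0.83j, -0.35-0.17j],[0.03-1.00j, (0.64-0.49j), (0.49-0.27j), (0.86+0.64j), -0.31-0.12j],[(-1.1-0.31j), -0.36-0.84j, -0.16-0.62j, 0.95-0.76j, (-0.22+0.31j)],[0.34-0.25j, 0.32+0.09j, 0.21+0.09j, (0.01+0.45j), (-0.04-0.13j)]] + [[-0.04+0.84j, (-0.05-0.23j), (0.38+0j), -0.29+0.36j, (-0.87-0.29j)],[0.26-0.69j, (-0.01+0.2j), (-0.31-0.1j), 0.33-0.22j, (0.64+0.47j)],[-0.13-0.31j, (0.06+0.07j), (-0.14+0.07j), 0.04-0.18j, (0.36-0.05j)],[(0.29+0.66j), -0.13-0.15j, 0.29-0.14j, (-0.09+0.39j), (-0.78+0.11j)],[(1.1+0.01j), (-0.29+0.08j), -0.02-0.49j, 0.49+0.36j, -0.33+1.15j]] + [[-0.04-0.84j, (-0.05+0.23j), (0.38-0j), -0.29-0.36j, (-0.87+0.29j)],[(0.26+0.69j), -0.01-0.20j, (-0.31+0.1j), (0.33+0.22j), (0.64-0.47j)],[(-0.13+0.31j), 0.06-0.07j, -0.14-0.07j, (0.04+0.18j), 0.36+0.05j],[(0.29-0.66j), (-0.13+0.15j), (0.29+0.14j), -0.09-0.39j, -0.78-0.11j],[(1.1-0.01j), -0.29-0.08j, -0.02+0.49j, (0.49-0.36j), (-0.33-1.15j)]] + [[(-0.01-0j), -0.03-0.00j, (0.03-0j), (-0+0j), (0.01+0j)], [(-0.29-0j), (-1.01-0j), 1.19-0.00j, (-0.13+0j), 0.41+0.00j], [0.48+0.00j, (1.72+0j), -2.02+0.00j, 0.22-0.00j, -0.69-0.00j], [0.02+0.00j, 0.06+0.00j, (-0.07+0j), (0.01-0j), -0.02-0.00j], [(0.22+0j), (0.79+0j), -0.93+0.00j, (0.1-0j), (-0.32-0j)]]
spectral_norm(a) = 4.87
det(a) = -287.64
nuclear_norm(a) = 16.25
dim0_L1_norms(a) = [6.62, 6.25, 5.2, 8.13, 6.41]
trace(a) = 1.06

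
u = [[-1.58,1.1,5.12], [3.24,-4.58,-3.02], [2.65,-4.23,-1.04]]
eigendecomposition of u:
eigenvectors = [[0.47, -0.85, 0.84], [-0.71, -0.49, 0.18], [-0.53, -0.16, 0.51]]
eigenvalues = [-9.01, 0.03, 1.78]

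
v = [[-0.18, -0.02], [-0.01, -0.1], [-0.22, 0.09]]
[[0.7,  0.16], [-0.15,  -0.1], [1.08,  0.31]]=v @ [[-4.11,  -0.99], [1.95,  1.07]]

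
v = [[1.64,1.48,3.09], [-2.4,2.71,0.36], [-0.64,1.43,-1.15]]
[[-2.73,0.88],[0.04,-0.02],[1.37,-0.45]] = v @ [[0.04, -0.01], [0.18, -0.06], [-0.99, 0.32]]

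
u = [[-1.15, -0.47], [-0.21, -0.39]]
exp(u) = [[0.34,-0.23], [-0.10,0.70]]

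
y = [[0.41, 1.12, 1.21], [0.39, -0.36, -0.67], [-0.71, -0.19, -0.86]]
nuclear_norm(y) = 3.18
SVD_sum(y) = [[0.46, 0.93, 1.33], [-0.17, -0.34, -0.49], [-0.27, -0.54, -0.77]] + [[-0.10, 0.04, 0.01],  [0.5, -0.2, -0.03],  [-0.49, 0.2, 0.03]] + [[0.05,0.15,-0.13], [0.06,0.18,-0.15], [0.05,0.15,-0.12]]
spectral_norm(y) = 2.04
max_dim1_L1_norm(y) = 2.74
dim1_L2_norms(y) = [1.7, 0.85, 1.13]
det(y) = 0.58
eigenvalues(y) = [(0.61+0j), (-0.71+0.68j), (-0.71-0.68j)]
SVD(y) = [[-0.82, 0.15, 0.55], [0.3, -0.7, 0.64], [0.48, 0.70, 0.53]] @ diag([2.0425384232268216, 0.7650076113133407, 0.37389857484983713]) @ [[-0.27, -0.55, -0.79], [-0.93, 0.37, 0.06], [0.26, 0.75, -0.61]]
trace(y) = -0.81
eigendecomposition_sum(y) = [[0.36+0.00j, (0.39+0j), (0.12+0j)], [0.29+0.00j, 0.32+0.00j, 0.09+0.00j], [(-0.21+0j), -0.23+0.00j, -0.07+0.00j]] + [[(0.03+0.32j),(0.36-0.08j),0.55+0.43j], [0.05-0.29j,-0.34-0.02j,(-0.38-0.51j)], [(-0.25-0.01j),0.02+0.29j,(-0.4+0.38j)]] + [[(0.03-0.32j), 0.36+0.08j, (0.55-0.43j)], [0.05+0.29j, (-0.34+0.02j), -0.38+0.51j], [-0.25+0.01j, (0.02-0.29j), -0.40-0.38j]]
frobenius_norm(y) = 2.21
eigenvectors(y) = [[-0.71+0.00j, (0.64+0j), 0.64-0.00j], [(-0.57+0j), -0.56-0.15j, -0.56+0.15j], [0.42+0.00j, -0.07+0.50j, -0.07-0.50j]]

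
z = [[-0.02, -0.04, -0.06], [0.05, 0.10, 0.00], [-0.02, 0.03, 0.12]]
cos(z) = [[1.00,  0.00,  0.00],  [-0.0,  1.00,  0.00],  [0.0,  -0.00,  0.99]]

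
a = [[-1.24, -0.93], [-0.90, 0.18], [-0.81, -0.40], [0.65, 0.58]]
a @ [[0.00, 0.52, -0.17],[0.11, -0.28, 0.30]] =[[-0.1, -0.38, -0.07],[0.02, -0.52, 0.21],[-0.04, -0.31, 0.02],[0.06, 0.18, 0.06]]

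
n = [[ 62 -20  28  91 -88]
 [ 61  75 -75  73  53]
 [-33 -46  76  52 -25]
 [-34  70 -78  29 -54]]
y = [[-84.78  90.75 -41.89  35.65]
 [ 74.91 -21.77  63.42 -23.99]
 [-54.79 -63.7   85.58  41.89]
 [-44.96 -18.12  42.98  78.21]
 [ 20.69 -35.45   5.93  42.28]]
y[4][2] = 5.93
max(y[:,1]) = 90.75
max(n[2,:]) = 76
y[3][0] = -44.96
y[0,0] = -84.78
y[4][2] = 5.93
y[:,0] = [-84.78, 74.91, -54.79, -44.96, 20.69]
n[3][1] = 70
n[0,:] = [62, -20, 28, 91, -88]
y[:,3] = [35.65, -23.99, 41.89, 78.21, 42.28]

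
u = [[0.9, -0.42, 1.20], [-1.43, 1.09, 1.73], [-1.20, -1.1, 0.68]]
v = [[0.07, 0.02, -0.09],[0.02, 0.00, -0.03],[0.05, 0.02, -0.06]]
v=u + [[-0.83, 0.44, -1.29], [1.45, -1.09, -1.76], [1.25, 1.12, -0.74]]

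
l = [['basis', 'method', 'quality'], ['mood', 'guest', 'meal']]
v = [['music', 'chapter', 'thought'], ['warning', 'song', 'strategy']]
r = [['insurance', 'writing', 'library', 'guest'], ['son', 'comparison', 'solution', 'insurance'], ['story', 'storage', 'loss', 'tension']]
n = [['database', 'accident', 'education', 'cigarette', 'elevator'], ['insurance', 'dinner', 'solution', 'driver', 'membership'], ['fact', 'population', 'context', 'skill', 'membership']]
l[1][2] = 'meal'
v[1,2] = 'strategy'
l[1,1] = 'guest'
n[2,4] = 'membership'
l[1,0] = 'mood'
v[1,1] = 'song'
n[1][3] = 'driver'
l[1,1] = 'guest'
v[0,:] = ['music', 'chapter', 'thought']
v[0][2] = 'thought'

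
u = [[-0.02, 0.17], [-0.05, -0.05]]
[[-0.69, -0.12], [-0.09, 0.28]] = u@[[5.20, -4.44], [-3.46, -1.25]]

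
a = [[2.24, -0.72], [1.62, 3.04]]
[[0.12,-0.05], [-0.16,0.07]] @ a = [[0.19,  -0.24], [-0.25,  0.33]]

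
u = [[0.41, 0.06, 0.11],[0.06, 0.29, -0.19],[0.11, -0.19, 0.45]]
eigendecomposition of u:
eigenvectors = [[0.37, -0.87, 0.34], [-0.75, -0.49, -0.44], [-0.55, 0.09, 0.83]]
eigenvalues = [0.12, 0.43, 0.6]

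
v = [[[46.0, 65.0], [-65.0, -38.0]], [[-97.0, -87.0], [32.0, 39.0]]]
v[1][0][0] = -97.0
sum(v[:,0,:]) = -73.0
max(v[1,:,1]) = 39.0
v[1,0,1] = -87.0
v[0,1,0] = -65.0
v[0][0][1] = 65.0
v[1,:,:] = [[-97.0, -87.0], [32.0, 39.0]]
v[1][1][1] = 39.0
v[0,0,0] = 46.0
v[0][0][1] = 65.0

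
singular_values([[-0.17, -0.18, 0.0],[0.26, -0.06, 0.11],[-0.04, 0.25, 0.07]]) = [0.33, 0.31, 0.09]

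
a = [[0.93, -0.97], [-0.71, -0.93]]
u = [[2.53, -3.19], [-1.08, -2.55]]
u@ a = [[4.62, 0.51], [0.81, 3.42]]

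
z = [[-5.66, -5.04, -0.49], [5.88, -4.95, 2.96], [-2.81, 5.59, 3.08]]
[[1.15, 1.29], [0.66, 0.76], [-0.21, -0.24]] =z @ [[-0.08, -0.09], [-0.15, -0.17], [0.13, 0.15]]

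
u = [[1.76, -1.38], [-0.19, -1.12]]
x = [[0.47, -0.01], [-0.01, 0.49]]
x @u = [[0.83, -0.64], [-0.11, -0.54]]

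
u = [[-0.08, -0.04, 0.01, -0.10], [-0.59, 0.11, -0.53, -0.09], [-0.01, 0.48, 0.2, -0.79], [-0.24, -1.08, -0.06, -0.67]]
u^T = [[-0.08, -0.59, -0.01, -0.24], [-0.04, 0.11, 0.48, -1.08], [0.01, -0.53, 0.20, -0.06], [-0.1, -0.09, -0.79, -0.67]]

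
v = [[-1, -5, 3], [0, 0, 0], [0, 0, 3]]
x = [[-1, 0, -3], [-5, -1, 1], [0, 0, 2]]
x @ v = [[1, 5, -12], [5, 25, -12], [0, 0, 6]]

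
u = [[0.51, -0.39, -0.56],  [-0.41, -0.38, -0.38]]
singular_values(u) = [0.89, 0.62]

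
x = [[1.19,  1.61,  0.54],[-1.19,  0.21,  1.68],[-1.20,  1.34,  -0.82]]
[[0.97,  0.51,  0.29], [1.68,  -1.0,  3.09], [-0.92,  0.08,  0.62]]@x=[[0.20, 2.06, 1.14], [-0.52, 6.64, -3.31], [-1.93, -0.63, -0.87]]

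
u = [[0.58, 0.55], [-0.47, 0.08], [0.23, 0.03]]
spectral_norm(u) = 0.89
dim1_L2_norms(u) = [0.8, 0.48, 0.23]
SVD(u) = [[-0.88, -0.46], [0.41, -0.85], [-0.24, 0.25]] @ diag([0.8860473364840292, 0.3673147390311983]) @ [[-0.85, -0.52],[0.52, -0.85]]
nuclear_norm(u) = 1.25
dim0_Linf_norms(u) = [0.58, 0.55]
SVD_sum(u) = [[0.67, 0.41], [-0.31, -0.19], [0.18, 0.11]] + [[-0.09, 0.14], [-0.16, 0.27], [0.05, -0.08]]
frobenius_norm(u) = 0.96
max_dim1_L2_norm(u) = 0.8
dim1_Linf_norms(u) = [0.58, 0.47, 0.23]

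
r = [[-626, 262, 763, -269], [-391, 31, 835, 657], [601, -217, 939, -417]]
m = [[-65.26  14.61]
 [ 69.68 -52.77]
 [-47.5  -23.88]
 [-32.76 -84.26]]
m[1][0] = 69.68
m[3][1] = -84.26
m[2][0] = -47.5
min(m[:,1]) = -84.26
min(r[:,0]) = -626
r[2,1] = -217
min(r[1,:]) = -391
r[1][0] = -391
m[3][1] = -84.26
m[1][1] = -52.77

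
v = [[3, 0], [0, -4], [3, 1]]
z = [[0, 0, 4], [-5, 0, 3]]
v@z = [[0, 0, 12], [20, 0, -12], [-5, 0, 15]]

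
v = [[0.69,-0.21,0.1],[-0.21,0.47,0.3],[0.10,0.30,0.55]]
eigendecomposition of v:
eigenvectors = [[0.37,0.74,-0.56], [0.72,0.16,0.67], [-0.59,0.65,0.48]]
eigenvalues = [0.12, 0.73, 0.86]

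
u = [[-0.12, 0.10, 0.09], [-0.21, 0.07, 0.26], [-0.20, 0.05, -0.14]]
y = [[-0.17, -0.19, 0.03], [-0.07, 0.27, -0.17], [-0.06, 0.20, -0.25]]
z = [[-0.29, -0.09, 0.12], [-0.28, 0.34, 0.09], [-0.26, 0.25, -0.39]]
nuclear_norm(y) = 0.76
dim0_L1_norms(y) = [0.3, 0.66, 0.45]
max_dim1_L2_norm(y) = 0.33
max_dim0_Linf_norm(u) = 0.26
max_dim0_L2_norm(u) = 0.31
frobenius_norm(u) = 0.46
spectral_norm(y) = 0.48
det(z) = 0.06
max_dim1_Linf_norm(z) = 0.39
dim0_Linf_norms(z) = [0.29, 0.34, 0.39]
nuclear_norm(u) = 0.68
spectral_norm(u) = 0.38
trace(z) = -0.34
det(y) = 0.01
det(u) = -0.01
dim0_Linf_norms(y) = [0.17, 0.27, 0.25]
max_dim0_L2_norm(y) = 0.39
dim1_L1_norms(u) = [0.31, 0.54, 0.39]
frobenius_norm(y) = 0.53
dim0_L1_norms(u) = [0.53, 0.22, 0.49]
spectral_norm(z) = 0.61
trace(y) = -0.15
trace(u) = -0.19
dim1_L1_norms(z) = [0.5, 0.71, 0.9]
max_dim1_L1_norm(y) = 0.51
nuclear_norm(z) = 1.25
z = u + y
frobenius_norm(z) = 0.77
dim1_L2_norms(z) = [0.33, 0.45, 0.53]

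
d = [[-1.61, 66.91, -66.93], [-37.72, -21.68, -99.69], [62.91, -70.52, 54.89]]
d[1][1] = -21.68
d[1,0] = -37.72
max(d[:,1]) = 66.91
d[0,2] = -66.93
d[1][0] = -37.72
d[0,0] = -1.61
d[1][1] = -21.68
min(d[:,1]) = -70.52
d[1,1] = -21.68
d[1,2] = -99.69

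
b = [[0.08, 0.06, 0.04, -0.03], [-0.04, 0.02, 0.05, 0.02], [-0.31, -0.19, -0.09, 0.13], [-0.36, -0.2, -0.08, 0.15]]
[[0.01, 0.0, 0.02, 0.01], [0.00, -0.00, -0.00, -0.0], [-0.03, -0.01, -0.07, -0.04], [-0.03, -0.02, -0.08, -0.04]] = b @[[-0.0, 0.02, 0.15, 0.12], [0.13, 0.12, 0.07, -0.05], [-0.01, -0.10, 0.04, 0.06], [-0.03, 0.05, -0.06, -0.04]]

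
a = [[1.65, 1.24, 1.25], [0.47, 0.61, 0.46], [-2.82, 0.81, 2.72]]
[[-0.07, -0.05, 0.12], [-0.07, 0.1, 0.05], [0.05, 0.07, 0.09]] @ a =[[-0.48,-0.02,0.22], [-0.21,0.01,0.09], [-0.14,0.18,0.34]]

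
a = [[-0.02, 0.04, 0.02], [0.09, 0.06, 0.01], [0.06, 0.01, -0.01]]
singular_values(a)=[0.12, 0.06, 0.0]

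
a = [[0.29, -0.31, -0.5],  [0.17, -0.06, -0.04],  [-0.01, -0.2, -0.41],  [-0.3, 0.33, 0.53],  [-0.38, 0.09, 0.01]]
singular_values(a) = [1.07, 0.41, 0.0]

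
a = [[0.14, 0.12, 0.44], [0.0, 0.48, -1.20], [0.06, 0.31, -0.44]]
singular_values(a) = [1.44, 0.34, 0.0]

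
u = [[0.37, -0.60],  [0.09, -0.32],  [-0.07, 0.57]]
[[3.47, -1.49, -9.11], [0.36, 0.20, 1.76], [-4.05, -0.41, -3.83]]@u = [[1.79, -6.80], [0.03, 0.72], [-1.27, 0.38]]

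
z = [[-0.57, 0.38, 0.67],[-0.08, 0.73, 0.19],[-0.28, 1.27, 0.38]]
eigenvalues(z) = [0.97, -0.29, -0.14]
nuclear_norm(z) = 2.39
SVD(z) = [[-0.45, 0.89, -0.09], [-0.43, -0.3, -0.85], [-0.78, -0.35, 0.52]] @ diag([1.7060439921798294, 0.6460811737875478, 0.03595849863962019]) @ [[0.3, -0.87, -0.4], [-0.60, -0.5, 0.63], [-0.74, 0.05, -0.67]]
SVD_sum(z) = [[-0.23, 0.66, 0.31], [-0.22, 0.64, 0.29], [-0.4, 1.16, 0.53]] + [[-0.34, -0.28, 0.36], [0.12, 0.1, -0.12], [0.13, 0.11, -0.14]] + [[0.0, -0.00, 0.0], [0.02, -0.00, 0.02], [-0.01, 0.0, -0.01]]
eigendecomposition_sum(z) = [[-0.07, 0.74, 0.16], [-0.07, 0.76, 0.17], [-0.12, 1.28, 0.28]] + [[-0.68, -0.90, 0.93], [-0.0, -0.0, 0.0], [-0.28, -0.37, 0.39]] + [[0.17, 0.54, -0.42], [-0.01, -0.03, 0.02], [0.12, 0.36, -0.28]]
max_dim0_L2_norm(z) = 1.51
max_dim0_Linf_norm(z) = 1.27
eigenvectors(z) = [[0.45, 0.92, 0.83], [0.46, 0.0, -0.05], [0.77, 0.38, 0.56]]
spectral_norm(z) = 1.71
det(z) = 0.04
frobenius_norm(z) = 1.82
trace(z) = 0.54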